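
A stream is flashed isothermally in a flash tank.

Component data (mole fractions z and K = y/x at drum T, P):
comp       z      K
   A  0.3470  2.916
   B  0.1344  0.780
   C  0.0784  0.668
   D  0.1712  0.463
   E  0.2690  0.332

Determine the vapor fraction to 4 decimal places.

Rachford–Rice: g(ψ) = Σ zᵢ(Kᵢ−1)/(1+ψ(Kᵢ−1)) = 0.
Feasibility: ΣzᵢKᵢ = 1.3376, Σzᵢ/Kᵢ = 1.5887 — both > 1, two phases present.
Iterate (Newton) starting at ψ = 0.63:
  ψ = 0.6300: g = -0.21520, g' = -0.7547 → ψ = 0.3448
  ψ = 0.3448: g = -0.00736, g' = -0.7575 → ψ = 0.3351
  ψ = 0.3351: g = 0.00003, g' = -0.7636 → ψ = 0.3352
Converged at ψ = 0.3352.

ψ = 0.3352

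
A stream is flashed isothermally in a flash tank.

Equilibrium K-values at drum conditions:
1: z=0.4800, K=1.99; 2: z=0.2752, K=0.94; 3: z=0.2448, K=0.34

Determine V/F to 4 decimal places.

V/F = 0.6278

Rachford–Rice: g(V/F) = Σ zᵢ(Kᵢ−1)/(1+V/F(Kᵢ−1)) = 0.
Feasibility: ΣzᵢKᵢ = 1.2971, Σzᵢ/Kᵢ = 1.2540 — both > 1, two phases present.
Newton–Raphson from V/F = 0.34:
  V/F = 0.3400: g = 0.13036, g' = -0.4416 → V/F = 0.6352
  V/F = 0.6352: g = -0.00361, g' = -0.4945 → V/F = 0.6279
  V/F = 0.6279: g = -0.00001, g' = -0.4909 → V/F = 0.6278
Converged at V/F = 0.6278.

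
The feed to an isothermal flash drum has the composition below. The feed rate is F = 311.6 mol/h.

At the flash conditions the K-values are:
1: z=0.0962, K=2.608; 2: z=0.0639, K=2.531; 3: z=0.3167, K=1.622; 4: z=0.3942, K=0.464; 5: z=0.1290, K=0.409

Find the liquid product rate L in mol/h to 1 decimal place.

Newton–Raphson from β = 0.57:
  β = 0.5700: g = -0.14083, g' = -0.5145 → β = 0.2963
  β = 0.2963: g = -0.00519, g' = -0.4986 → β = 0.2859
Converged at β = 0.2859.
Then V = β·F = 0.2859·311.6 = 89.1 mol/h and L = F − V = 222.5 mol/h.

L = 222.5 mol/h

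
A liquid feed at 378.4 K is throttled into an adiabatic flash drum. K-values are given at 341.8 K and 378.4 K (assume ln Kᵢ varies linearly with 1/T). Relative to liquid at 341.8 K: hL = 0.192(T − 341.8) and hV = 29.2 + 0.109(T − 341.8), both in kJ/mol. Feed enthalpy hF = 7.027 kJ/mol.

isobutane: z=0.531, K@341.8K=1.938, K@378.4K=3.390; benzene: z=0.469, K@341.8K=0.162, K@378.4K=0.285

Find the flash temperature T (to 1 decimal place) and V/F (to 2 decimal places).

T = 346.3 K, V/F = 0.21

Adiabatic flash: solve Rachford–Rice at each trial T, then check hF = ψ·hV(T) + (1−ψ)·hL(T).
  T = 341.8 K: K = (1.938, 0.162), RR gives ψ = 0.134, H_out = 3.903 kJ/mol
  T = 378.4 K: K = (3.390, 0.285), RR gives ψ = 0.546, H_out = 21.323 kJ/mol
  T = 360.1 K: K = (2.600, 0.218), RR gives ψ = 0.386, H_out = 14.195 kJ/mol
  T = 351.0 K: K = (2.255, 0.189), RR gives ψ = 0.281, H_out = 9.754 kJ/mol
  T = 346.4 K: K = (2.093, 0.175), RR gives ψ = 0.214, H_out = 7.063 kJ/mol
  T = 344.1 K: K = (2.014, 0.168), RR gives ψ = 0.176, H_out = 5.553 kJ/mol
Linear interpolation between T = 344.1 (H_out = 5.553) and T = 346.4 (H_out = 7.063) on hF = 7.027 gives T ≈ 346.3 K, at which ψ = 0.21.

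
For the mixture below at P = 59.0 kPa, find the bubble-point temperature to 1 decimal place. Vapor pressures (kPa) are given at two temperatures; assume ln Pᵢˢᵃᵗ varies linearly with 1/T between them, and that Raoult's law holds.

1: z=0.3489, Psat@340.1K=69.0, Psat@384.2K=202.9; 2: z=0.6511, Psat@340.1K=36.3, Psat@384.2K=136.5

Bubble-point temperature: ΣzᵢPᵢˢᵃᵗ(T) = P. Interpolate ln Pᵢˢᵃᵗ = aᵢ + bᵢ/T.
  T = 340.1 K: ΣzᵢPᵢˢᵃᵗ = 47.71 kPa
  T = 384.2 K: ΣzᵢPᵢˢᵃᵗ = 159.67 kPa
  T = 362.1 K: ΣzᵢPᵢˢᵃᵗ = 90.25 kPa
  T = 351.1 K: ΣzᵢPᵢˢᵃᵗ = 66.24 kPa
  T = 345.6 K: ΣzᵢPᵢˢᵃᵗ = 56.36 kPa
  T = 348.4 K: ΣzᵢPᵢˢᵃᵗ = 61.23 kPa
Interpolating between 345.6 K and 348.4 K gives T ≈ 347.1 K.

T = 347.1 K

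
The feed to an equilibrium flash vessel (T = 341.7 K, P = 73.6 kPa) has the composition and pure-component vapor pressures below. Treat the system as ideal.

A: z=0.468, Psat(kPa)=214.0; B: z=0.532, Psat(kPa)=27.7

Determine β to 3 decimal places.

β = 0.472

Raoult's law: Kᵢ = Pᵢˢᵃᵗ/P = Pᵢˢᵃᵗ/73.6.
  K_A = 214.0/73.6 = 2.90761, K_B = 27.7/73.6 = 0.37636
Rachford–Rice: g(β) = Σ zᵢ(Kᵢ−1)/(1+β(Kᵢ−1)) = 0.
Feasibility: ΣzᵢKᵢ = 1.561, Σzᵢ/Kᵢ = 1.575 — both > 1, two phases present.
Newton–Raphson from β = 0.39:
  β = 0.390: g = 0.0735, g' = -0.921 → β = 0.470
  β = 0.470: g = 0.0016, g' = -0.888 → β = 0.472
Converged at β = 0.472.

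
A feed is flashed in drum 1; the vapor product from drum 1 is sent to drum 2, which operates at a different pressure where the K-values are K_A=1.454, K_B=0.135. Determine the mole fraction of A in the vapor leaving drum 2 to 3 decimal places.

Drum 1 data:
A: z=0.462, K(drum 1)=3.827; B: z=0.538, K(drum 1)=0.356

y_A (drum 2) = 0.954

Drum 1:
Binary case is linear: z₁(K₁−1)(1+ψ₁(K₂−1)) + z₂(K₂−1)(1+ψ₁(K₁−1)) = 0
⇒ ψ₁ = [z₁(K₁−1)+z₂(K₂−1)] / [−(K₁−1)(K₂−1)] = 0.9596/1.8206 = 0.527
Drum-1 compositions:
  A: x = 0.186, y = 0.710
  B: x = 0.814, y = 0.290
Drum-2 feed = drum-1 vapor: z₂ = (0.7101, 0.2899).
Drum 2:
Binary case is linear: z₁(K₁−1)(1+ψ₂(K₂−1)) + z₂(K₂−1)(1+ψ₂(K₁−1)) = 0
⇒ ψ₂ = [z₁(K₁−1)+z₂(K₂−1)] / [−(K₁−1)(K₂−1)] = 0.0716/0.3927 = 0.182
  A: x = 0.656, y = 0.954
  B: x = 0.344, y = 0.046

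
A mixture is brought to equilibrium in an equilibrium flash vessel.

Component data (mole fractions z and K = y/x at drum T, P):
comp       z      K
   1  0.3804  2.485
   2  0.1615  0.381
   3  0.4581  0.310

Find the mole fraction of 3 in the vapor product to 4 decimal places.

Material balance + equilibrium reduce to Σ zᵢ(Kᵢ−1)/(1+ψ(Kᵢ−1)) = 0.
Check two-phase: ΣzᵢKᵢ = 1.1488 > 1 and Σzᵢ/Kᵢ = 2.0547 > 1, so g(0) = 0.1488 > 0 and g(1) = -1.0547 < 0.
Newton iteration, ψ⁰ = 0.46:
  ψ = 0.4600: g = -0.26720, g' = -0.8852 → ψ = 0.1581
  ψ = 0.1581: g = -0.00815, g' = -0.9010 → ψ = 0.1491
Converged at ψ = 0.1491.
Compositions from xᵢ = zᵢ/(1+ψ(Kᵢ−1)), yᵢ = Kᵢxᵢ:
  1: x = 0.3114, y = 0.7739
  2: x = 0.1779, y = 0.0678
  3: x = 0.5106, y = 0.1583

y_3 = 0.1583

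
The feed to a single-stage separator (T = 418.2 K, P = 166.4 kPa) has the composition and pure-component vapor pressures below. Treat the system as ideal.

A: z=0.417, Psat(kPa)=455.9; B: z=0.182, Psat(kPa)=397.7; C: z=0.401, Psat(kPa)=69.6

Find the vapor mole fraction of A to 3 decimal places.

y_A = 0.484

Raoult's law: Kᵢ = Pᵢˢᵃᵗ/P = Pᵢˢᵃᵗ/166.4.
  K_A = 455.9/166.4 = 2.73978, K_B = 397.7/166.4 = 2.39002, K_C = 69.6/166.4 = 0.41827
Let β = V/F and solve Σ zᵢ(Kᵢ−1)/(1+β(Kᵢ−1)) = 0.
Feasibility: ΣzᵢKᵢ = 1.745, Σzᵢ/Kᵢ = 1.187 — both > 1, two phases present.
Iterate (Newton) starting at β = 0.67:
  β = 0.670: g = 0.0837, g' = -0.728 → β = 0.785
  β = 0.785: g = -0.0017, g' = -0.766 → β = 0.783
Converged at β = 0.783.
Compositions from xᵢ = zᵢ/(1+β(Kᵢ−1)), yᵢ = Kᵢxᵢ:
  A: x = 0.177, y = 0.484
  B: x = 0.087, y = 0.208
  C: x = 0.736, y = 0.308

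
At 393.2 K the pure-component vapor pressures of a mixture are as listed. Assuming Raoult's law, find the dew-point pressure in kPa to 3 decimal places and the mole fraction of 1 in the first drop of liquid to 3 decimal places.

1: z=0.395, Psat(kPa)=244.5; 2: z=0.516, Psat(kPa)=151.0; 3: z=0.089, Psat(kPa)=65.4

Pdew = 156.406 kPa, x_1 = 0.253

At the dew point ψ → 1, so Σzᵢ/Kᵢ = 1 with Kᵢ = Pᵢˢᵃᵗ/P ⇒ 1/P = Σzᵢ/Pᵢˢᵃᵗ.
1/P = 0.395/244.5 + 0.516/151.0 + 0.089/65.4 = 0.006394 ⇒ P = 156.406 kPa
xᵢ = zᵢP/Pᵢˢᵃᵗ ⇒ x_1 = 0.395·156.406/244.5 = 0.253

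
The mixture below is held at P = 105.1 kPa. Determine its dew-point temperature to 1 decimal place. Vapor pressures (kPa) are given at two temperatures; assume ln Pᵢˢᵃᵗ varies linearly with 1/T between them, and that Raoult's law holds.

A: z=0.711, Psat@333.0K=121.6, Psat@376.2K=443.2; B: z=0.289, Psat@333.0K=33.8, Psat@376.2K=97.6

Dew-point temperature: Σzᵢ·P/Pᵢˢᵃᵗ(T) = 1. Interpolate ln Pᵢˢᵃᵗ = aᵢ + bᵢ/T.
  T = 333.0 K: ΣzᵢP/Pᵢˢᵃᵗ = 1.5132
  T = 376.2 K: ΣzᵢP/Pᵢˢᵃᵗ = 0.4798
  T = 354.6 K: ΣzᵢP/Pᵢˢᵃᵗ = 0.8215
  T = 343.8 K: ΣzᵢP/Pᵢˢᵃᵗ = 1.1038
  T = 349.2 K: ΣzᵢP/Pᵢˢᵃᵗ = 0.9499
  T = 346.5 K: ΣzᵢP/Pᵢˢᵃᵗ = 1.0233
  T = 347.9 K: ΣzᵢP/Pᵢˢᵃᵗ = 0.9845
Interpolating between 346.5 K and 347.9 K gives T ≈ 347.3 K.

T = 347.3 K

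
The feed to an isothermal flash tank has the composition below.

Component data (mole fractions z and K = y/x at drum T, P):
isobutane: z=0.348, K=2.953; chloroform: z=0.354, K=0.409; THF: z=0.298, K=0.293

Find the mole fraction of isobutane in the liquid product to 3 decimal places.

x_isobutane = 0.248

Let β = V/F and solve Σ zᵢ(Kᵢ−1)/(1+β(Kᵢ−1)) = 0.
Check two-phase: ΣzᵢKᵢ = 1.260 > 1 and Σzᵢ/Kᵢ = 2.000 > 1, so g(0) = 0.260 > 0 and g(1) = -1.000 < 0.
Newton–Raphson from β = 0.5:
  β = 0.500: g = -0.2790, g' = -0.945 → β = 0.205
  β = 0.205: g = 0.0010, g' = -1.041 → β = 0.206
Converged at β = 0.206.
Compositions from xᵢ = zᵢ/(1+β(Kᵢ−1)), yᵢ = Kᵢxᵢ:
  isobutane: x = 0.248, y = 0.733
  chloroform: x = 0.403, y = 0.165
  THF: x = 0.349, y = 0.102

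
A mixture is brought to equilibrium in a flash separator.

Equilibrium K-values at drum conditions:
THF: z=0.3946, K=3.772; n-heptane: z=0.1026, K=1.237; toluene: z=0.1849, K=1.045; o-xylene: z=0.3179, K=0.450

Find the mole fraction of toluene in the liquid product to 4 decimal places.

x_toluene = 0.1778

Rachford–Rice: g(V/F) = Σ zᵢ(Kᵢ−1)/(1+V/F(Kᵢ−1)) = 0.
g(0) = ΣzᵢKᵢ − 1 = 0.9516 and g(1) = 1 − Σzᵢ/Kᵢ = -0.0709, so a root lies in (0, 1).
Newton iteration, V/F⁰ = 0.59:
  V/F = 0.5900: g = 0.18564, g' = -0.6521 → V/F = 0.8747
  V/F = 0.8747: g = 0.01061, g' = -0.6200 → V/F = 0.8918
  V/F = 0.8918: g = -0.00005, g' = -0.6262 → V/F = 0.8917
Converged at V/F = 0.8917.
Compositions from xᵢ = zᵢ/(1+V/F(Kᵢ−1)), yᵢ = Kᵢxᵢ:
  THF: x = 0.1137, y = 0.4287
  n-heptane: x = 0.0847, y = 0.1048
  toluene: x = 0.1778, y = 0.1858
  o-xylene: x = 0.6239, y = 0.2807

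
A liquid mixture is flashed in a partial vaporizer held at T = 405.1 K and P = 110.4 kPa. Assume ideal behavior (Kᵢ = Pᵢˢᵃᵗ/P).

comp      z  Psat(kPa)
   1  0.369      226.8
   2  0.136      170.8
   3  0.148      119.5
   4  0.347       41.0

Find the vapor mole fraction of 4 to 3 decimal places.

Raoult's law: Kᵢ = Pᵢˢᵃᵗ/P = Pᵢˢᵃᵗ/110.4.
  K_1 = 226.8/110.4 = 2.05435, K_2 = 170.8/110.4 = 1.54710, K_3 = 119.5/110.4 = 1.08243, K_4 = 41.0/110.4 = 0.37138
Rachford–Rice: g(V/F) = Σ zᵢ(Kᵢ−1)/(1+V/F(Kᵢ−1)) = 0.
g(0) = ΣzᵢKᵢ − 1 = 0.258 and g(1) = 1 − Σzᵢ/Kᵢ = -0.339, so a root lies in (0, 1).
Iterate (Newton) starting at V/F = 0.4:
  V/F = 0.400: g = 0.0551, g' = -0.476 → V/F = 0.516
  V/F = 0.516: g = -0.0010, g' = -0.498 → V/F = 0.514
Converged at V/F = 0.514.
Compositions from xᵢ = zᵢ/(1+V/F(Kᵢ−1)), yᵢ = Kᵢxᵢ:
  1: x = 0.239, y = 0.492
  2: x = 0.106, y = 0.164
  3: x = 0.142, y = 0.154
  4: x = 0.512, y = 0.190

y_4 = 0.190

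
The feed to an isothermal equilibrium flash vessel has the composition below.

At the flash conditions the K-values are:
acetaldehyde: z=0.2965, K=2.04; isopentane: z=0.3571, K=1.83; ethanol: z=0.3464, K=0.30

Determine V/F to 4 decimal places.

Rachford–Rice: g(V/F) = Σ zᵢ(Kᵢ−1)/(1+V/F(Kᵢ−1)) = 0.
Check two-phase: ΣzᵢKᵢ = 1.3623 > 1 and Σzᵢ/Kᵢ = 1.4951 > 1, so g(0) = 0.3623 > 0 and g(1) = -0.4951 < 0.
Iterate (Newton) starting at V/F = 0.45:
  V/F = 0.4500: g = 0.07186, g' = -0.6410 → V/F = 0.5621
  V/F = 0.5621: g = -0.00309, g' = -0.7035 → V/F = 0.5577
Converged at V/F = 0.5577.

V/F = 0.5577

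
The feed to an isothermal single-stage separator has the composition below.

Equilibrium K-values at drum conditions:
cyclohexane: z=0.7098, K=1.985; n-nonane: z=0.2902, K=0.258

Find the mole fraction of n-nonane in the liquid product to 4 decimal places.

x_n-nonane = 0.5704

Rachford–Rice: g(β) = Σ zᵢ(Kᵢ−1)/(1+β(Kᵢ−1)) = 0.
Check two-phase: ΣzᵢKᵢ = 1.4838 > 1 and Σzᵢ/Kᵢ = 1.4824 > 1, so g(0) = 0.4838 > 0 and g(1) = -0.4824 < 0.
Binary case is linear: z₁(K₁−1)(1+β(K₂−1)) + z₂(K₂−1)(1+β(K₁−1)) = 0
⇒ β = [z₁(K₁−1)+z₂(K₂−1)] / [−(K₁−1)(K₂−1)] = 0.48382/0.73087 = 0.6620
Compositions from xᵢ = zᵢ/(1+β(Kᵢ−1)), yᵢ = Kᵢxᵢ:
  cyclohexane: x = 0.4296, y = 0.8528
  n-nonane: x = 0.5704, y = 0.1472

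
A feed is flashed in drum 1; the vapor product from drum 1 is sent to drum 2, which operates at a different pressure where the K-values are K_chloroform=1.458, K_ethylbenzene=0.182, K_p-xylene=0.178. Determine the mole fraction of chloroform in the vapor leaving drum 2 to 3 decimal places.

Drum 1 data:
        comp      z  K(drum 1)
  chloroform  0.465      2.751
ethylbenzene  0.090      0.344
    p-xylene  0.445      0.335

Drum 1:
Iterate (Newton) starting at ψ₁ = 0.5:
  ψ₁ = 0.500: g = -0.0971, g' = -0.933 → ψ₁ = 0.396
  ψ₁ = 0.396: g = -0.0006, g' = -0.931 → ψ₁ = 0.395
Converged at ψ₁ = 0.395.
Drum-1 compositions:
  chloroform: x = 0.275, y = 0.756
  ethylbenzene: x = 0.122, y = 0.042
  p-xylene: x = 0.604, y = 0.202
Drum-2 feed = drum-1 vapor: z₂ = (0.7560, 0.0418, 0.2022).
Drum 2:
Rachford–Rice: g(ψ₂) = Σ zᵢ(Kᵢ−1)/(1+ψ₂(Kᵢ−1)) = 0.
Feasibility: ΣzᵢKᵢ = 1.146, Σzᵢ/Kᵢ = 1.884 — both > 1, two phases present.
Newton iteration, ψ₂⁰ = 0.5:
  ψ₂ = 0.500: g = -0.0584, g' = -0.579 → ψ₂ = 0.399
  ψ₂ = 0.399: g = -0.0055, g' = -0.478 → ψ₂ = 0.388
Converged at ψ₂ = 0.388.
  chloroform: x = 0.642, y = 0.936
  ethylbenzene: x = 0.061, y = 0.011
  p-xylene: x = 0.297, y = 0.053

y_chloroform (drum 2) = 0.936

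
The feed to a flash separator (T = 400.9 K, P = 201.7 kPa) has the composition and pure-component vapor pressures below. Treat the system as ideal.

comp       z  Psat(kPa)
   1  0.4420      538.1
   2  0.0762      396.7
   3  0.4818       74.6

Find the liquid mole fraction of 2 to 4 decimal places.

x_2 = 0.0510

Raoult's law: Kᵢ = Pᵢˢᵃᵗ/P = Pᵢˢᵃᵗ/201.7.
  K_1 = 538.1/201.7 = 2.667824, K_2 = 396.7/201.7 = 1.966782, K_3 = 74.6/201.7 = 0.369856
Material balance + equilibrium reduce to Σ zᵢ(Kᵢ−1)/(1+β(Kᵢ−1)) = 0.
g(0) = ΣzᵢKᵢ − 1 = 0.5072 and g(1) = 1 − Σzᵢ/Kᵢ = -0.5071, so a root lies in (0, 1).
Newton iteration, β⁰ = 0.64:
  β = 0.6400: g = -0.10672, g' = -0.8521 → β = 0.5148
  β = 0.5148: g = -0.00354, g' = -0.8068 → β = 0.5104
Converged at β = 0.5104.
Compositions from xᵢ = zᵢ/(1+β(Kᵢ−1)), yᵢ = Kᵢxᵢ:
  1: x = 0.2388, y = 0.6370
  2: x = 0.0510, y = 0.1004
  3: x = 0.7102, y = 0.2627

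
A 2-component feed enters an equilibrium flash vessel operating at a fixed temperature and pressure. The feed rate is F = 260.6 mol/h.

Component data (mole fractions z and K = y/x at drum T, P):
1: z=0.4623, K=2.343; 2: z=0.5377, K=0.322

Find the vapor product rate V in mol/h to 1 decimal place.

V = 73.4 mol/h

Material balance + equilibrium reduce to Σ zᵢ(Kᵢ−1)/(1+ψ(Kᵢ−1)) = 0.
Feasibility: ΣzᵢKᵢ = 1.2563, Σzᵢ/Kᵢ = 1.8672 — both > 1, two phases present.
Binary case is linear: z₁(K₁−1)(1+ψ(K₂−1)) + z₂(K₂−1)(1+ψ(K₁−1)) = 0
⇒ ψ = [z₁(K₁−1)+z₂(K₂−1)] / [−(K₁−1)(K₂−1)] = 0.25631/0.91055 = 0.2815
Then V = ψ·F = 0.2815·260.6 = 73.4 mol/h and L = F − V = 187.2 mol/h.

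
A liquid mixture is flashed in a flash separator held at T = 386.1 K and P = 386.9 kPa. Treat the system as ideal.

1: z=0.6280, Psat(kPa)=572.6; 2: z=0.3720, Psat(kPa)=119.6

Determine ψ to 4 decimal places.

Raoult's law: Kᵢ = Pᵢˢᵃᵗ/P = Pᵢˢᵃᵗ/386.9.
  K_1 = 572.6/386.9 = 1.479969, K_2 = 119.6/386.9 = 0.309124
Rachford–Rice: g(ψ) = Σ zᵢ(Kᵢ−1)/(1+ψ(Kᵢ−1)) = 0.
Check two-phase: ΣzᵢKᵢ = 1.0444 > 1 and Σzᵢ/Kᵢ = 1.6277 > 1, so g(0) = 0.0444 > 0 and g(1) = -0.6277 < 0.
Binary case is linear: z₁(K₁−1)(1+ψ(K₂−1)) + z₂(K₂−1)(1+ψ(K₁−1)) = 0
⇒ ψ = [z₁(K₁−1)+z₂(K₂−1)] / [−(K₁−1)(K₂−1)] = 0.04441/0.33160 = 0.1339

ψ = 0.1339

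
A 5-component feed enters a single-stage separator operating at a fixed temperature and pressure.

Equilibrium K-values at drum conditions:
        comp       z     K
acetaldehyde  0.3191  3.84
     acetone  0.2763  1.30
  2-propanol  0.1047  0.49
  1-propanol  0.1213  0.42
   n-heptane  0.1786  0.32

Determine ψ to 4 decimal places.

Rachford–Rice: g(ψ) = Σ zᵢ(Kᵢ−1)/(1+ψ(Kᵢ−1)) = 0.
g(0) = ΣzᵢKᵢ − 1 = 0.7439 and g(1) = 1 − Σzᵢ/Kᵢ = -0.3562, so a root lies in (0, 1).
Iterate (Newton) starting at ψ = 0.5:
  ψ = 0.5000: g = 0.09178, g' = -0.7779 → ψ = 0.6180
  ψ = 0.6180: g = 0.00175, g' = -0.7597 → ψ = 0.6203
Converged at ψ = 0.6203.

ψ = 0.6203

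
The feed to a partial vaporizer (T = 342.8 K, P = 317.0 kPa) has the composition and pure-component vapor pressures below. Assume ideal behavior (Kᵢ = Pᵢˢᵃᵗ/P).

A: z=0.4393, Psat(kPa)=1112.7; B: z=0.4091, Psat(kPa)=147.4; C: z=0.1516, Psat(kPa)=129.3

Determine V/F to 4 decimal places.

Raoult's law: Kᵢ = Pᵢˢᵃᵗ/P = Pᵢˢᵃᵗ/317.0.
  K_A = 1112.7/317.0 = 3.510095, K_B = 147.4/317.0 = 0.464984, K_C = 129.3/317.0 = 0.407886
Material balance + equilibrium reduce to Σ zᵢ(Kᵢ−1)/(1+V/F(Kᵢ−1)) = 0.
g(0) = ΣzᵢKᵢ − 1 = 0.7940 and g(1) = 1 − Σzᵢ/Kᵢ = -0.3766, so a root lies in (0, 1).
Newton iteration, V/F⁰ = 0.5:
  V/F = 0.5000: g = 0.06266, g' = -0.8698 → V/F = 0.5720
  V/F = 0.5720: g = 0.00154, g' = -0.8312 → V/F = 0.5739
Converged at V/F = 0.5739.

V/F = 0.5739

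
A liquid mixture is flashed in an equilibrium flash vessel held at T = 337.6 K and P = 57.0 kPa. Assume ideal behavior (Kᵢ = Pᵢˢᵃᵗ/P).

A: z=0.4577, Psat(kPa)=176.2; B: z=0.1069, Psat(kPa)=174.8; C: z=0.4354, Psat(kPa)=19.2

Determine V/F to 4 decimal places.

V/F = 0.6427

Raoult's law: Kᵢ = Pᵢˢᵃᵗ/P = Pᵢˢᵃᵗ/57.0.
  K_A = 176.2/57.0 = 3.091228, K_B = 174.8/57.0 = 3.066667, K_C = 19.2/57.0 = 0.336842
Rachford–Rice: g(V/F) = Σ zᵢ(Kᵢ−1)/(1+V/F(Kᵢ−1)) = 0.
g(0) = ΣzᵢKᵢ − 1 = 0.8893 and g(1) = 1 − Σzᵢ/Kᵢ = -0.4755, so a root lies in (0, 1).
Newton iteration, V/F⁰ = 0.68:
  V/F = 0.6800: g = -0.03885, g' = -1.0553 → V/F = 0.6432
  V/F = 0.6432: g = -0.00049, g' = -1.0304 → V/F = 0.6427
Converged at V/F = 0.6427.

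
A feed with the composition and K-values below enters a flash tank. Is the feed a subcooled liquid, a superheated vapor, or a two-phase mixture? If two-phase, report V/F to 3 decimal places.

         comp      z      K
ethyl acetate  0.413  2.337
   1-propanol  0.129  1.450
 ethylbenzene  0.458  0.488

ΣzᵢKᵢ = 1.376; Σzᵢ/Kᵢ = 1.204.
Both exceed 1, so a two-phase solution exists.
Let ψ = V/F and solve Σ zᵢ(Kᵢ−1)/(1+ψ(Kᵢ−1)) = 0.
Iterate (Newton) starting at ψ = 0.36:
  ψ = 0.360: g = 0.1352, g' = -0.536 → ψ = 0.612
  ψ = 0.612: g = 0.0076, g' = -0.494 → ψ = 0.628
Converged at ψ = 0.628.

two-phase, V/F = 0.628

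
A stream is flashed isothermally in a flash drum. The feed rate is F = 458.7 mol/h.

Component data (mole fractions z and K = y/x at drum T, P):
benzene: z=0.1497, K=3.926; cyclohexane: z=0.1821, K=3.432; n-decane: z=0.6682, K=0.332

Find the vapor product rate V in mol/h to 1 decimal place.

V = 112.0 mol/h

Newton–Raphson from V/F = 0.66:
  V/F = 0.6600: g = -0.47889, g' = -1.2617 → V/F = 0.2804
  V/F = 0.2804: g = -0.04535, g' = -1.2189 → V/F = 0.2432
  V/F = 0.2432: g = 0.00122, g' = -1.2877 → V/F = 0.2442
Converged at V/F = 0.2442.
Then V = V/F·F = 0.2442·458.7 = 112.0 mol/h and L = F − V = 346.7 mol/h.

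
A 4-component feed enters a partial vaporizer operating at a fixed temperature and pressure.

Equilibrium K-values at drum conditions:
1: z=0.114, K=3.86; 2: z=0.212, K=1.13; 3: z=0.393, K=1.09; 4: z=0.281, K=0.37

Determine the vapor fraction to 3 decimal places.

ψ = 0.342

Material balance + equilibrium reduce to Σ zᵢ(Kᵢ−1)/(1+ψ(Kᵢ−1)) = 0.
Check two-phase: ΣzᵢKᵢ = 1.212 > 1 and Σzᵢ/Kᵢ = 1.337 > 1, so g(0) = 0.212 > 0 and g(1) = -0.337 < 0.
Iterate (Newton) starting at ψ = 0.5:
  ψ = 0.500: g = -0.0645, g' = -0.402 → ψ = 0.339
  ψ = 0.339: g = 0.0010, g' = -0.427 → ψ = 0.342
Converged at ψ = 0.342.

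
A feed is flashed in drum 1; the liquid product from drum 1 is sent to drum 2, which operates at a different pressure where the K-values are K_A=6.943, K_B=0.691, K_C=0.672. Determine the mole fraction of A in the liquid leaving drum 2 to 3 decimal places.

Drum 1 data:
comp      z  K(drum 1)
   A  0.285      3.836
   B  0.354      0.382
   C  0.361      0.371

Drum 1:
Rachford–Rice: g(ψ₁) = Σ zᵢ(Kᵢ−1)/(1+ψ₁(Kᵢ−1)) = 0.
g(0) = ΣzᵢKᵢ − 1 = 0.362 and g(1) = 1 − Σzᵢ/Kᵢ = -0.974, so a root lies in (0, 1).
Iterate (Newton) starting at ψ₁ = 0.5:
  ψ₁ = 0.500: g = -0.3136, g' = -0.979 → ψ₁ = 0.180
  ψ₁ = 0.180: g = 0.0332, g' = -1.358 → ψ₁ = 0.204
  ψ₁ = 0.204: g = 0.0009, g' = -1.284 → ψ₁ = 0.205
Converged at ψ₁ = 0.205.
Drum-1 compositions:
  A: x = 0.180, y = 0.691
  B: x = 0.405, y = 0.155
  C: x = 0.414, y = 0.154
Drum-2 feed = drum-1 liquid: z₂ = (0.1802, 0.4053, 0.4144).
Drum 2:
Material balance + equilibrium reduce to Σ zᵢ(Kᵢ−1)/(1+ψ₂(Kᵢ−1)) = 0.
Check two-phase: ΣzᵢKᵢ = 1.810 > 1 and Σzᵢ/Kᵢ = 1.229 > 1, so g(0) = 0.810 > 0 and g(1) = -0.229 < 0.
Newton–Raphson from ψ₂ = 0.48:
  ψ₂ = 0.480: g = -0.0304, g' = -0.545 → ψ₂ = 0.424
  ψ₂ = 0.424: g = 0.0021, g' = -0.625 → ψ₂ = 0.428
Converged at ψ₂ = 0.428.
  A: x = 0.051, y = 0.353
  B: x = 0.467, y = 0.323
  C: x = 0.482, y = 0.324

x_A (drum 2) = 0.051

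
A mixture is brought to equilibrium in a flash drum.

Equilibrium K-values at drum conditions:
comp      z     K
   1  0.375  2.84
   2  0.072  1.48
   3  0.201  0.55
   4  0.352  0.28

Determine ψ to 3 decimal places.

Material balance + equilibrium reduce to Σ zᵢ(Kᵢ−1)/(1+ψ(Kᵢ−1)) = 0.
Check two-phase: ΣzᵢKᵢ = 1.381 > 1 and Σzᵢ/Kᵢ = 1.803 > 1, so g(0) = 0.381 > 0 and g(1) = -0.803 < 0.
Newton–Raphson from ψ = 0.5:
  ψ = 0.500: g = -0.1255, g' = -0.868 → ψ = 0.356
  ψ = 0.356: g = -0.0017, g' = -0.863 → ψ = 0.354
Converged at ψ = 0.354.

ψ = 0.354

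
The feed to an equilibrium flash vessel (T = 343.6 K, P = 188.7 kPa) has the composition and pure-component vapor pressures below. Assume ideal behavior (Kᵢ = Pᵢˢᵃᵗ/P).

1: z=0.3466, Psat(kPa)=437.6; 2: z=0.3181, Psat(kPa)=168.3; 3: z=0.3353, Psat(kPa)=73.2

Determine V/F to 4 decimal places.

V/F = 0.3826

Raoult's law: Kᵢ = Pᵢˢᵃᵗ/P = Pᵢˢᵃᵗ/188.7.
  K_1 = 437.6/188.7 = 2.319025, K_2 = 168.3/188.7 = 0.891892, K_3 = 73.2/188.7 = 0.387917
Newton–Raphson from V/F = 0.5:
  V/F = 0.5000: g = -0.05661, g' = -0.4840 → V/F = 0.3830
  V/F = 0.3830: g = -0.00023, g' = -0.4845 → V/F = 0.3826
Converged at V/F = 0.3826.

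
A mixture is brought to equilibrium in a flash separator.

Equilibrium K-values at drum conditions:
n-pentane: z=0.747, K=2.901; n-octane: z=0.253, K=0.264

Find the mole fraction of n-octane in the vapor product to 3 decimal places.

y_n-octane = 0.190

Binary case is linear: z₁(K₁−1)(1+ψ(K₂−1)) + z₂(K₂−1)(1+ψ(K₁−1)) = 0
⇒ ψ = [z₁(K₁−1)+z₂(K₂−1)] / [−(K₁−1)(K₂−1)] = 1.2338/1.3991 = 0.882
Compositions from xᵢ = zᵢ/(1+ψ(Kᵢ−1)), yᵢ = Kᵢxᵢ:
  n-pentane: x = 0.279, y = 0.810
  n-octane: x = 0.721, y = 0.190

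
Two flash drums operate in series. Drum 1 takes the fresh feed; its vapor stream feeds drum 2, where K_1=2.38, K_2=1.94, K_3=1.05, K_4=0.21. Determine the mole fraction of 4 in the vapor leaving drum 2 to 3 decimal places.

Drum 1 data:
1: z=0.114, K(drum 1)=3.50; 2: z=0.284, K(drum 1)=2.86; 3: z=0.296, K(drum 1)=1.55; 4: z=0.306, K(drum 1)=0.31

Drum 1:
Rachford–Rice: g(ψ₁) = Σ zᵢ(Kᵢ−1)/(1+ψ₁(Kᵢ−1)) = 0.
Feasibility: ΣzᵢKᵢ = 1.765, Σzᵢ/Kᵢ = 1.310 — both > 1, two phases present.
Newton–Raphson from ψ₁ = 0.56:
  ψ₁ = 0.560: g = 0.1579, g' = -0.799 → ψ₁ = 0.758
  ψ₁ = 0.758: g = -0.0098, g' = -0.939 → ψ₁ = 0.747
Converged at ψ₁ = 0.747.
Drum-1 compositions:
  1: x = 0.040, y = 0.139
  2: x = 0.119, y = 0.340
  3: x = 0.210, y = 0.325
  4: x = 0.632, y = 0.196
Drum-2 feed = drum-1 vapor: z₂ = (0.1391, 0.3399, 0.3252, 0.1958).
Drum 2:
Iterate (Newton) starting at ψ₂ = 0.5:
  ψ₂ = 0.500: g = 0.0911, g' = -0.566 → ψ₂ = 0.661
  ψ₂ = 0.661: g = -0.0105, g' = -0.723 → ψ₂ = 0.646
Converged at ψ₂ = 0.646.
  1: x = 0.074, y = 0.175
  2: x = 0.211, y = 0.410
  3: x = 0.315, y = 0.331
  4: x = 0.400, y = 0.084

y_4 (drum 2) = 0.084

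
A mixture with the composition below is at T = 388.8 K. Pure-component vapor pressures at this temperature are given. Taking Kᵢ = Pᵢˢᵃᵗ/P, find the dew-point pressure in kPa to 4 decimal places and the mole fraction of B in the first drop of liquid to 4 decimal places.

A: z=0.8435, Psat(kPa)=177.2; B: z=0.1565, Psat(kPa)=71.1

Pdew = 143.6517 kPa, x_B = 0.3162

At the dew point ψ → 1, so Σzᵢ/Kᵢ = 1 with Kᵢ = Pᵢˢᵃᵗ/P ⇒ 1/P = Σzᵢ/Pᵢˢᵃᵗ.
1/P = 0.8435/177.2 + 0.1565/71.1 = 0.0069613 ⇒ P = 143.6517 kPa
xᵢ = zᵢP/Pᵢˢᵃᵗ ⇒ x_B = 0.1565·143.6517/71.1 = 0.3162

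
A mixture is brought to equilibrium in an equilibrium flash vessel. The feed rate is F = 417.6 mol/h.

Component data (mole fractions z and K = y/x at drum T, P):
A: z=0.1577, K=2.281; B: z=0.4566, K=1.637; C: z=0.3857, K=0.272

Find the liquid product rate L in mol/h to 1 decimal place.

L = 271.1 mol/h

Rachford–Rice: g(β) = Σ zᵢ(Kᵢ−1)/(1+β(Kᵢ−1)) = 0.
g(0) = ΣzᵢKᵢ − 1 = 0.2121 and g(1) = 1 − Σzᵢ/Kᵢ = -0.7661, so a root lies in (0, 1).
Newton iteration, β⁰ = 0.5:
  β = 0.5000: g = -0.09776, g' = -0.7081 → β = 0.3619
  β = 0.3619: g = -0.00687, g' = -0.6200 → β = 0.3509
  β = 0.3509: g = -0.00002, g' = -0.6157 → β = 0.3508
Converged at β = 0.3508.
Then V = β·F = 0.3508·417.6 = 146.5 mol/h and L = F − V = 271.1 mol/h.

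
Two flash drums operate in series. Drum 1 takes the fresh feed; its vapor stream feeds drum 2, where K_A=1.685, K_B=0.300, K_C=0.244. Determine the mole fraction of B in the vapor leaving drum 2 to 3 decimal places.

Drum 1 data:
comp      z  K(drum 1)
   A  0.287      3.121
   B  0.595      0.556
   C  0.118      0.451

y_B (drum 2) = 0.126

Drum 1:
Let ψ₁ = V/F and solve Σ zᵢ(Kᵢ−1)/(1+ψ₁(Kᵢ−1)) = 0.
Check two-phase: ΣzᵢKᵢ = 1.280 > 1 and Σzᵢ/Kᵢ = 1.424 > 1, so g(0) = 0.280 > 0 and g(1) = -0.424 < 0.
Newton iteration, ψ₁⁰ = 0.5:
  ψ₁ = 0.500: g = -0.1334, g' = -0.565 → ψ₁ = 0.264
  ψ₁ = 0.264: g = 0.0152, g' = -0.730 → ψ₁ = 0.285
Converged at ψ₁ = 0.285.
Drum-1 compositions:
  A: x = 0.179, y = 0.558
  B: x = 0.681, y = 0.379
  C: x = 0.140, y = 0.063
Drum-2 feed = drum-1 vapor: z₂ = (0.5581, 0.3788, 0.0631).
Drum 2:
Rachford–Rice: g(ψ₂) = Σ zᵢ(Kᵢ−1)/(1+ψ₂(Kᵢ−1)) = 0.
Feasibility: ΣzᵢKᵢ = 1.069, Σzᵢ/Kᵢ = 1.852 — both > 1, two phases present.
Newton–Raphson from ψ₂ = 0.5:
  ψ₂ = 0.500: g = -0.1998, g' = -0.678 → ψ₂ = 0.205
  ψ₂ = 0.205: g = -0.0309, g' = -0.505 → ψ₂ = 0.144
  ψ₂ = 0.144: g = -0.0004, g' = -0.492 → ψ₂ = 0.143
Converged at ψ₂ = 0.143.
  A: x = 0.508, y = 0.856
  B: x = 0.421, y = 0.126
  C: x = 0.071, y = 0.017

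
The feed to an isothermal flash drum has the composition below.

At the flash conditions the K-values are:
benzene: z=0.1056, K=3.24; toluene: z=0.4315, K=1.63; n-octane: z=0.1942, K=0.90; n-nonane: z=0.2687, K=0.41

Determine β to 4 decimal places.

Rachford–Rice: g(β) = Σ zᵢ(Kᵢ−1)/(1+β(Kᵢ−1)) = 0.
Feasibility: ΣzᵢKᵢ = 1.3304, Σzᵢ/Kᵢ = 1.1685 — both > 1, two phases present.
Newton–Raphson from β = 0.5:
  β = 0.5000: g = 0.07299, g' = -0.4073 → β = 0.6792
  β = 0.6792: g = -0.00119, g' = -0.4300 → β = 0.6765
Converged at β = 0.6764.

β = 0.6764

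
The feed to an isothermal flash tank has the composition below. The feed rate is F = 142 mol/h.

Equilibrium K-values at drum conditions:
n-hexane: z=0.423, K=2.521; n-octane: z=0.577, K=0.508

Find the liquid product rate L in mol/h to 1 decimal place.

L = 73.8 mol/h

Rachford–Rice: g(V/F) = Σ zᵢ(Kᵢ−1)/(1+V/F(Kᵢ−1)) = 0.
Check two-phase: ΣzᵢKᵢ = 1.359 > 1 and Σzᵢ/Kᵢ = 1.304 > 1, so g(0) = 0.359 > 0 and g(1) = -0.304 < 0.
Binary case is linear: z₁(K₁−1)(1+V/F(K₂−1)) + z₂(K₂−1)(1+V/F(K₁−1)) = 0
⇒ V/F = [z₁(K₁−1)+z₂(K₂−1)] / [−(K₁−1)(K₂−1)] = 0.3595/0.7483 = 0.480
Then V = V/F·F = 0.4804·142 = 68.2 mol/h and L = F − V = 73.8 mol/h.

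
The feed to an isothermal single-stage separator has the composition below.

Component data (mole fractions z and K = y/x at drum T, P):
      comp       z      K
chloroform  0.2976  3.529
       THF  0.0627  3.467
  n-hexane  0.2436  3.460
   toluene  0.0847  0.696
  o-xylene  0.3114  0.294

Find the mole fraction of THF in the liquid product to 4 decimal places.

x_THF = 0.0216

Rachford–Rice: g(ψ) = Σ zᵢ(Kᵢ−1)/(1+ψ(Kᵢ−1)) = 0.
g(0) = ΣzᵢKᵢ − 1 = 1.2610 and g(1) = 1 − Σzᵢ/Kᵢ = -0.3537, so a root lies in (0, 1).
Newton iteration, ψ⁰ = 0.5:
  ψ = 0.5000: g = 0.30018, g' = -1.1258 → ψ = 0.7666
  ψ = 0.7666: g = 0.00444, g' = -1.1939 → ψ = 0.7704
Converged at ψ = 0.7703.
Compositions from xᵢ = zᵢ/(1+ψ(Kᵢ−1)), yᵢ = Kᵢxᵢ:
  chloroform: x = 0.1009, y = 0.3562
  THF: x = 0.0216, y = 0.0749
  n-hexane: x = 0.0841, y = 0.2911
  toluene: x = 0.1106, y = 0.0770
  o-xylene: x = 0.6827, y = 0.2007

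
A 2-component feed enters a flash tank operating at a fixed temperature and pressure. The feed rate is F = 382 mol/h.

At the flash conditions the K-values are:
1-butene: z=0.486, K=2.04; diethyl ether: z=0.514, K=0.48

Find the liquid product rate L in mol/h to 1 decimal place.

Rachford–Rice: g(ψ) = Σ zᵢ(Kᵢ−1)/(1+ψ(Kᵢ−1)) = 0.
Check two-phase: ΣzᵢKᵢ = 1.238 > 1 and Σzᵢ/Kᵢ = 1.309 > 1, so g(0) = 0.238 > 0 and g(1) = -0.309 < 0.
Binary case is linear: z₁(K₁−1)(1+ψ(K₂−1)) + z₂(K₂−1)(1+ψ(K₁−1)) = 0
⇒ ψ = [z₁(K₁−1)+z₂(K₂−1)] / [−(K₁−1)(K₂−1)] = 0.2382/0.5408 = 0.440
Then V = ψ·F = 0.4404·382 = 168.2 mol/h and L = F − V = 213.8 mol/h.

L = 213.8 mol/h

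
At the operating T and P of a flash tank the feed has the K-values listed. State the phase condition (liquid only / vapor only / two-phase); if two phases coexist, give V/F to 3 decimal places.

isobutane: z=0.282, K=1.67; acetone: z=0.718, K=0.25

ΣzᵢKᵢ = 0.650; Σzᵢ/Kᵢ = 3.041.
Since ΣzᵢKᵢ < 1 the mixture is below its bubble point — single liquid phase.

liquid only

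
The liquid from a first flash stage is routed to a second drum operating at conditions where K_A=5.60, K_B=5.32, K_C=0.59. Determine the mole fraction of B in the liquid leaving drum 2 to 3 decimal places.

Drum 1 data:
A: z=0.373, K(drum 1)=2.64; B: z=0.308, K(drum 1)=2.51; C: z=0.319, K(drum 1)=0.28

Drum 1:
Iterate (Newton) starting at ψ₁ = 0.45:
  ψ₁ = 0.450: g = 0.2891, g' = -0.943 → ψ₁ = 0.757
  ψ₁ = 0.757: g = -0.0145, g' = -1.151 → ψ₁ = 0.744
Converged at ψ₁ = 0.744.
Drum-1 compositions:
  A: x = 0.168, y = 0.444
  B: x = 0.145, y = 0.364
  C: x = 0.687, y = 0.192
Drum-2 feed = drum-1 liquid: z₂ = (0.1680, 0.1451, 0.6869).
Drum 2:
Material balance + equilibrium reduce to Σ zᵢ(Kᵢ−1)/(1+ψ₂(Kᵢ−1)) = 0.
Feasibility: ΣzᵢKᵢ = 2.118, Σzᵢ/Kᵢ = 1.222 — both > 1, two phases present.
Iterate (Newton) starting at ψ₂ = 0.52:
  ψ₂ = 0.520: g = 0.0629, g' = -0.752 → ψ₂ = 0.604
  ψ₂ = 0.604: g = 0.0041, g' = -0.661 → ψ₂ = 0.610
Converged at ψ₂ = 0.610.
  A: x = 0.044, y = 0.247
  B: x = 0.040, y = 0.212
  C: x = 0.916, y = 0.540

x_B (drum 2) = 0.040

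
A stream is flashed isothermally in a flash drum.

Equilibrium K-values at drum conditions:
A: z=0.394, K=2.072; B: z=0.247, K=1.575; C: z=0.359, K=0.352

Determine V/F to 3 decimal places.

Rachford–Rice: g(V/F) = Σ zᵢ(Kᵢ−1)/(1+V/F(Kᵢ−1)) = 0.
Feasibility: ΣzᵢKᵢ = 1.332, Σzᵢ/Kᵢ = 1.367 — both > 1, two phases present.
Newton–Raphson from V/F = 0.63:
  V/F = 0.630: g = -0.0368, g' = -0.636 → V/F = 0.572
  V/F = 0.572: g = -0.0011, g' = -0.601 → V/F = 0.570
Converged at V/F = 0.570.

V/F = 0.570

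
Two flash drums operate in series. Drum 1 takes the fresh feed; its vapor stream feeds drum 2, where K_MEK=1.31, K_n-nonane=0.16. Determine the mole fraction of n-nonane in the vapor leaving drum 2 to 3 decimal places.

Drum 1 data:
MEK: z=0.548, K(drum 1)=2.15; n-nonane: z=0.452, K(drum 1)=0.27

Drum 1:
Rachford–Rice: g(ψ₁) = Σ zᵢ(Kᵢ−1)/(1+ψ₁(Kᵢ−1)) = 0.
Check two-phase: ΣzᵢKᵢ = 1.300 > 1 and Σzᵢ/Kᵢ = 1.929 > 1, so g(0) = 0.300 > 0 and g(1) = -0.929 < 0.
Binary case is linear: z₁(K₁−1)(1+ψ₁(K₂−1)) + z₂(K₂−1)(1+ψ₁(K₁−1)) = 0
⇒ ψ₁ = [z₁(K₁−1)+z₂(K₂−1)] / [−(K₁−1)(K₂−1)] = 0.3002/0.8395 = 0.358
Drum-1 compositions:
  MEK: x = 0.388, y = 0.835
  n-nonane: x = 0.612, y = 0.165
Drum-2 feed = drum-1 vapor: z₂ = (0.8348, 0.1652).
Drum 2:
Let ψ₂ = V/F and solve Σ zᵢ(Kᵢ−1)/(1+ψ₂(Kᵢ−1)) = 0.
Feasibility: ΣzᵢKᵢ = 1.120, Σzᵢ/Kᵢ = 1.670 — both > 1, two phases present.
Newton iteration, ψ₂⁰ = 0.59:
  ψ₂ = 0.590: g = -0.0563, g' = -0.515 → ψ₂ = 0.481
  ψ₂ = 0.481: g = -0.0075, g' = -0.389 → ψ₂ = 0.462
  ψ₂ = 0.462: g = -0.0002, g' = -0.372 → ψ₂ = 0.461
Converged at ψ₂ = 0.461.
  MEK: x = 0.730, y = 0.957
  n-nonane: x = 0.270, y = 0.043

y_n-nonane (drum 2) = 0.043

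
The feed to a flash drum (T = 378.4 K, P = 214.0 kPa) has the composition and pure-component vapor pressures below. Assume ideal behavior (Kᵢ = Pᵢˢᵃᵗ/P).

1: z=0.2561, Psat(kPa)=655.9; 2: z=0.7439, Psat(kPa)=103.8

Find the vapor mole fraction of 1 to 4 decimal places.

y_1 = 0.6118

Raoult's law: Kᵢ = Pᵢˢᵃᵗ/P = Pᵢˢᵃᵗ/214.0.
  K_1 = 655.9/214.0 = 3.064953, K_2 = 103.8/214.0 = 0.485047
Newton–Raphson from V/F = 0.5:
  V/F = 0.5000: g = -0.25572, g' = -0.6221 → V/F = 0.0890
  V/F = 0.0890: g = 0.04529, g' = -0.9960 → V/F = 0.1344
  V/F = 0.1344: g = 0.00236, g' = -0.8967 → V/F = 0.1371
Converged at V/F = 0.1371.
Compositions from xᵢ = zᵢ/(1+V/F(Kᵢ−1)), yᵢ = Kᵢxᵢ:
  1: x = 0.1996, y = 0.6118
  2: x = 0.8004, y = 0.3882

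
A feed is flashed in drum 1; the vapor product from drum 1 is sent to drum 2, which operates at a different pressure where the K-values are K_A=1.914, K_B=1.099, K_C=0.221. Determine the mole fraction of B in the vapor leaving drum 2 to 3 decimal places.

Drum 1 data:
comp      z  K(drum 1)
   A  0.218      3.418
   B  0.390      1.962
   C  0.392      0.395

y_B (drum 2) = 0.489

Drum 1:
Rachford–Rice: g(ψ₁) = Σ zᵢ(Kᵢ−1)/(1+ψ₁(Kᵢ−1)) = 0.
Check two-phase: ΣzᵢKᵢ = 1.665 > 1 and Σzᵢ/Kᵢ = 1.255 > 1, so g(0) = 0.665 > 0 and g(1) = -0.255 < 0.
Newton iteration, ψ₁⁰ = 0.68:
  ψ₁ = 0.680: g = 0.0232, g' = -0.728 → ψ₁ = 0.712
Converged at ψ₁ = 0.712.
Drum-1 compositions:
  A: x = 0.080, y = 0.274
  B: x = 0.232, y = 0.454
  C: x = 0.688, y = 0.272
Drum-2 feed = drum-1 vapor: z₂ = (0.2739, 0.4542, 0.2719).
Drum 2:
Iterate (Newton) starting at ψ₂ = 0.37:
  ψ₂ = 0.370: g = -0.0671, g' = -0.458 → ψ₂ = 0.223
  ψ₂ = 0.223: g = -0.0045, g' = -0.404 → ψ₂ = 0.212
Converged at ψ₂ = 0.212.
  A: x = 0.229, y = 0.439
  B: x = 0.445, y = 0.489
  C: x = 0.326, y = 0.072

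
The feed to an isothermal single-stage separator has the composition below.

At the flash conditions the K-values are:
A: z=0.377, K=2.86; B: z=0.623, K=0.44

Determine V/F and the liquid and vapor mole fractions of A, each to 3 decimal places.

V/F = 0.338, x_A = 0.231, y_A = 0.662

Rachford–Rice: g(V/F) = Σ zᵢ(Kᵢ−1)/(1+V/F(Kᵢ−1)) = 0.
g(0) = ΣzᵢKᵢ − 1 = 0.352 and g(1) = 1 − Σzᵢ/Kᵢ = -0.548, so a root lies in (0, 1).
Iterate (Newton) starting at V/F = 0.52:
  V/F = 0.520: g = -0.1358, g' = -0.726 → V/F = 0.333
  V/F = 0.333: g = 0.0042, g' = -0.793 → V/F = 0.338
Converged at V/F = 0.338.
Compositions from xᵢ = zᵢ/(1+V/F(Kᵢ−1)), yᵢ = Kᵢxᵢ:
  A: x = 0.231, y = 0.662
  B: x = 0.769, y = 0.338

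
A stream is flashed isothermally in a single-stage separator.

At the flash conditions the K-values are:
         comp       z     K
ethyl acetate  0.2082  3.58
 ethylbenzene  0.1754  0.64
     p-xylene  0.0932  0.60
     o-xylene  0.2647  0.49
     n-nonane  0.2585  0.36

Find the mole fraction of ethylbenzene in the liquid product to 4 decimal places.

Rachford–Rice: g(ψ) = Σ zᵢ(Kᵢ−1)/(1+ψ(Kᵢ−1)) = 0.
Check two-phase: ΣzᵢKᵢ = 1.1363 > 1 and Σzᵢ/Kᵢ = 1.7458 > 1, so g(0) = 0.1363 > 0 and g(1) = -0.7458 < 0.
Newton iteration, ψ⁰ = 0.3:
  ψ = 0.3000: g = -0.17449, g' = -0.7463 → ψ = 0.0662
  ψ = 0.0662: g = 0.04334, g' = -1.2398 → ψ = 0.1012
  ψ = 0.1012: g = 0.00236, g' = -1.1098 → ψ = 0.1033
Converged at ψ = 0.1033.
Compositions from xᵢ = zᵢ/(1+ψ(Kᵢ−1)), yᵢ = Kᵢxᵢ:
  ethyl acetate: x = 0.1644, y = 0.5885
  ethylbenzene: x = 0.1822, y = 0.1166
  p-xylene: x = 0.0972, y = 0.0583
  o-xylene: x = 0.2794, y = 0.1369
  n-nonane: x = 0.2768, y = 0.0996

x_ethylbenzene = 0.1822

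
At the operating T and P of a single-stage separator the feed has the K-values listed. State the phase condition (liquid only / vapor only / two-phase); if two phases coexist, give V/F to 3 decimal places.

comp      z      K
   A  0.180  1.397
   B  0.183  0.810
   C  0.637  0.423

ΣzᵢKᵢ = 0.669; Σzᵢ/Kᵢ = 1.861.
Since ΣzᵢKᵢ < 1 the mixture is below its bubble point — single liquid phase.

liquid only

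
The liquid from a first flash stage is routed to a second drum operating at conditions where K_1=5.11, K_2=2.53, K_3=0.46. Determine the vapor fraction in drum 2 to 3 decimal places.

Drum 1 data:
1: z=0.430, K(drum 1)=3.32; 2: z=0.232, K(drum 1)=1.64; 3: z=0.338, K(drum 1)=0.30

V/F (drum 2) = 0.326

Drum 1:
Material balance + equilibrium reduce to Σ zᵢ(Kᵢ−1)/(1+ψ₁(Kᵢ−1)) = 0.
Feasibility: ΣzᵢKᵢ = 1.909, Σzᵢ/Kᵢ = 1.398 — both > 1, two phases present.
Newton–Raphson from ψ₁ = 0.46:
  ψ₁ = 0.460: g = 0.2483, g' = -0.959 → ψ₁ = 0.719
  ψ₁ = 0.719: g = -0.0008, g' = -1.041 → ψ₁ = 0.718
Converged at ψ₁ = 0.718.
Drum-1 compositions:
  1: x = 0.161, y = 0.535
  2: x = 0.159, y = 0.261
  3: x = 0.680, y = 0.204
Drum-2 feed = drum-1 liquid: z₂ = (0.1613, 0.1589, 0.6798).
Drum 2:
Let ψ₂ = V/F and solve Σ zᵢ(Kᵢ−1)/(1+ψ₂(Kᵢ−1)) = 0.
g(0) = ΣzᵢKᵢ − 1 = 0.539 and g(1) = 1 − Σzᵢ/Kᵢ = -0.572, so a root lies in (0, 1).
Iterate (Newton) starting at ψ₂ = 0.5:
  ψ₂ = 0.500: g = -0.1481, g' = -0.783 → ψ₂ = 0.311
  ψ₂ = 0.311: g = 0.0146, g' = -0.982 → ψ₂ = 0.326
Converged at ψ₂ = 0.326.
  1: x = 0.069, y = 0.352
  2: x = 0.106, y = 0.268
  3: x = 0.825, y = 0.380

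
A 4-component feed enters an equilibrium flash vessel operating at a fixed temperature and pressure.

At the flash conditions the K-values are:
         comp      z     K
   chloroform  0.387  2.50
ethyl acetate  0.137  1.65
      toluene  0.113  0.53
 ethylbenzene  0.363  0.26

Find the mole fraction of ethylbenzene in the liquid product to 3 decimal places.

Material balance + equilibrium reduce to Σ zᵢ(Kᵢ−1)/(1+ψ(Kᵢ−1)) = 0.
Check two-phase: ΣzᵢKᵢ = 1.348 > 1 and Σzᵢ/Kᵢ = 1.847 > 1, so g(0) = 0.348 > 0 and g(1) = -0.847 < 0.
Newton–Raphson from ψ = 0.59:
  ψ = 0.590: g = -0.1779, g' = -0.949 → ψ = 0.403
  ψ = 0.403: g = -0.0156, g' = -0.816 → ψ = 0.383
Converged at ψ = 0.383.
Compositions from xᵢ = zᵢ/(1+ψ(Kᵢ−1)), yᵢ = Kᵢxᵢ:
  chloroform: x = 0.246, y = 0.614
  ethyl acetate: x = 0.110, y = 0.181
  toluene: x = 0.138, y = 0.073
  ethylbenzene: x = 0.507, y = 0.132

x_ethylbenzene = 0.507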